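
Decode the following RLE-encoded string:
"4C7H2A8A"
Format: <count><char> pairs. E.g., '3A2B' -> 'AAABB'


Expanding each <count><char> pair:
  4C -> 'CCCC'
  7H -> 'HHHHHHH'
  2A -> 'AA'
  8A -> 'AAAAAAAA'

Decoded = CCCCHHHHHHHAAAAAAAAAA


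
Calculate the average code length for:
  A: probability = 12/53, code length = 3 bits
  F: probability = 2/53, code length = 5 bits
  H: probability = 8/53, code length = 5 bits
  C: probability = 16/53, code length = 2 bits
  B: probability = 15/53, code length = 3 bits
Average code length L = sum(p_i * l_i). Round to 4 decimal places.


Weighted contributions p_i * l_i:
  A: (12/53) * 3 = 36/53
  F: (2/53) * 5 = 10/53
  H: (8/53) * 5 = 40/53
  C: (16/53) * 2 = 32/53
  B: (15/53) * 3 = 45/53
Sum = (36 + 10 + 40 + 32 + 45)/53 = 163/53

L = 163/53 = 3.0755 bits/symbol


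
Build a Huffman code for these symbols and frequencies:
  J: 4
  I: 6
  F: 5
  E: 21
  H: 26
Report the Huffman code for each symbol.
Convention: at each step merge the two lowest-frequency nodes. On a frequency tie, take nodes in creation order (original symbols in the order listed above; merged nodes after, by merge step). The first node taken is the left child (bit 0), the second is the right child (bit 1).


Huffman tree construction:
Step 1: Merge J(4) + F(5) = 9
Step 2: Merge I(6) + (J+F)(9) = 15
Step 3: Merge (I+(J+F))(15) + E(21) = 36
Step 4: Merge H(26) + ((I+(J+F))+E)(36) = 62
Read each symbol's code off the tree from the root (left child = 0, right child = 1).

Codes:
  J: 1010 (length 4)
  I: 100 (length 3)
  F: 1011 (length 4)
  E: 11 (length 2)
  H: 0 (length 1)
Average code length: 122/62 = 1.9677 bits/symbol


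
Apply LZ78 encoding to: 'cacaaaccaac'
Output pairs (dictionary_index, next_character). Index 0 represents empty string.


LZ78 encoding steps:
Dictionary: {0: ''}
Step 1: w='' (idx 0), next='c' -> output (0, 'c'), add 'c' as idx 1
Step 2: w='' (idx 0), next='a' -> output (0, 'a'), add 'a' as idx 2
Step 3: w='c' (idx 1), next='a' -> output (1, 'a'), add 'ca' as idx 3
Step 4: w='a' (idx 2), next='a' -> output (2, 'a'), add 'aa' as idx 4
Step 5: w='c' (idx 1), next='c' -> output (1, 'c'), add 'cc' as idx 5
Step 6: w='aa' (idx 4), next='c' -> output (4, 'c'), add 'aac' as idx 6


Encoded: [(0, 'c'), (0, 'a'), (1, 'a'), (2, 'a'), (1, 'c'), (4, 'c')]


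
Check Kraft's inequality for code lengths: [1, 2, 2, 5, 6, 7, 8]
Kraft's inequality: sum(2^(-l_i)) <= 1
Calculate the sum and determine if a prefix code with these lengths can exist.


Sum = 2^(-1) + 2^(-2) + 2^(-2) + 2^(-5) + 2^(-6) + 2^(-7) + 2^(-8)
    = 0.5 + 0.25 + 0.25 + 0.03125 + 0.015625 + 0.0078125 + 0.00390625
    = 271/256 = 1.05859375
Since 1.05859375 > 1, Kraft's inequality is NOT satisfied.
A prefix code with these lengths CANNOT exist.

Kraft sum = 1.05859375. Not satisfied.


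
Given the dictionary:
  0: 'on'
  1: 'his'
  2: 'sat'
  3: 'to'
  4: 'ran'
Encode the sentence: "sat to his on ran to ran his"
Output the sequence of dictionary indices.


Look up each word in the dictionary:
  'sat' -> 2
  'to' -> 3
  'his' -> 1
  'on' -> 0
  'ran' -> 4
  'to' -> 3
  'ran' -> 4
  'his' -> 1

Encoded: [2, 3, 1, 0, 4, 3, 4, 1]


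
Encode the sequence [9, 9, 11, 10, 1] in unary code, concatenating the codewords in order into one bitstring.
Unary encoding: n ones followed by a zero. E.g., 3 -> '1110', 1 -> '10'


Encode each number as n ones followed by a terminating 0:
  9 -> 1111111110 (10 bits)
  9 -> 1111111110 (10 bits)
  11 -> 111111111110 (12 bits)
  10 -> 11111111110 (11 bits)
  1 -> 10 (2 bits)
Total length = 10 + 10 + 12 + 11 + 2 = 45 bits.

Unary([9, 9, 11, 10, 1]) = 111111111011111111101111111111101111111111010 (45 bits)


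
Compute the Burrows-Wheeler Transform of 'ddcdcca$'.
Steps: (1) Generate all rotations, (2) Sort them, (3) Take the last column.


Rotations (sorted):
  0: $ddcdcca -> last char: a
  1: a$ddcdcc -> last char: c
  2: ca$ddcdc -> last char: c
  3: cca$ddcd -> last char: d
  4: cdcca$dd -> last char: d
  5: dcca$ddc -> last char: c
  6: dcdcca$d -> last char: d
  7: ddcdcca$ -> last char: $


BWT = accddcd$


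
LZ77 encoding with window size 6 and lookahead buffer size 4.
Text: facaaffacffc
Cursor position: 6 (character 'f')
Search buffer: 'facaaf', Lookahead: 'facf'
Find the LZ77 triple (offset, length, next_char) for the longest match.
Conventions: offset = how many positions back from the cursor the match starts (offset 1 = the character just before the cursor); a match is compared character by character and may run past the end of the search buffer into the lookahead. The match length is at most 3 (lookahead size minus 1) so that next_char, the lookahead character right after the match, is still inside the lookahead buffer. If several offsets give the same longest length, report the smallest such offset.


Try each offset into the search buffer:
  offset=1 (pos 5, char 'f'): match length 1
  offset=2 (pos 4, char 'a'): match length 0
  offset=3 (pos 3, char 'a'): match length 0
  offset=4 (pos 2, char 'c'): match length 0
  offset=5 (pos 1, char 'a'): match length 0
  offset=6 (pos 0, char 'f'): match length 3
Longest match has length 3 at offset 6.
next_char = character at position 6 + 3 = 9 -> 'f'

Best match: offset=6, length=3 (matching 'fac' starting at position 0)
LZ77 triple: (6, 3, 'f')


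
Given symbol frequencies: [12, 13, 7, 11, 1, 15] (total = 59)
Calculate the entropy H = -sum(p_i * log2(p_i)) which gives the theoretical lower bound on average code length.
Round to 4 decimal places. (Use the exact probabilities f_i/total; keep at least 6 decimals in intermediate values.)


Per-symbol terms -p_i * log2(p_i) with p_i = f_i/59:
  p = 12/59 = 0.203390: log2(p) = -2.297681, -p*log2(p) = 0.467325
  p = 13/59 = 0.220339: log2(p) = -2.182203, -p*log2(p) = 0.480824
  p = 7/59 = 0.118644: log2(p) = -3.075288, -p*log2(p) = 0.364865
  p = 11/59 = 0.186441: log2(p) = -2.423211, -p*log2(p) = 0.451785
  p = 1/59 = 0.016949: log2(p) = -5.882643, -p*log2(p) = 0.099706
  p = 15/59 = 0.254237: log2(p) = -1.975752, -p*log2(p) = 0.502310
H = 0.467325 + 0.480824 + 0.364865 + 0.451785 + 0.099706 + 0.502310 = 2.366815

H = 2.3668 bits/symbol


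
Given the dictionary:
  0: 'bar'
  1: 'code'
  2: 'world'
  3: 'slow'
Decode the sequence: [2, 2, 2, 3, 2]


Look up each index in the dictionary:
  2 -> 'world'
  2 -> 'world'
  2 -> 'world'
  3 -> 'slow'
  2 -> 'world'

Decoded: "world world world slow world"


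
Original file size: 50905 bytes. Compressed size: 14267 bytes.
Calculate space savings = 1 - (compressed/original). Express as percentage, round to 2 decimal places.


ratio = compressed/original = 14267/50905 = 0.280267
savings = 1 - ratio = 1 - 0.280267 = 0.719733
as a percentage: 0.719733 * 100 = 71.97%

Space savings = 1 - 14267/50905 = 71.97%


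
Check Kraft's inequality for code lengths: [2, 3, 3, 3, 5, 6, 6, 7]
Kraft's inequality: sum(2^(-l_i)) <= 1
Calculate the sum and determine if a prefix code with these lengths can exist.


Sum = 2^(-2) + 2^(-3) + 2^(-3) + 2^(-3) + 2^(-5) + 2^(-6) + 2^(-6) + 2^(-7)
    = 0.25 + 0.125 + 0.125 + 0.125 + 0.03125 + 0.015625 + 0.015625 + 0.0078125
    = 89/128 = 0.6953125
Since 0.6953125 <= 1, Kraft's inequality IS satisfied.
A prefix code with these lengths CAN exist.

Kraft sum = 0.6953125. Satisfied.


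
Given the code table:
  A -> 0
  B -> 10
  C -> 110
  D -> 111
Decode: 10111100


Decoding:
10 -> B
111 -> D
10 -> B
0 -> A


Result: BDBA


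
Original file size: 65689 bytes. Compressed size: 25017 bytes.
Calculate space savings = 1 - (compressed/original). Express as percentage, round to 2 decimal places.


ratio = compressed/original = 25017/65689 = 0.38084
savings = 1 - ratio = 1 - 0.38084 = 0.61916
as a percentage: 0.61916 * 100 = 61.92%

Space savings = 1 - 25017/65689 = 61.92%


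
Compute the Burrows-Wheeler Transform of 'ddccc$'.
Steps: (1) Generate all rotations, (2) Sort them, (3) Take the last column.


Rotations (sorted):
  0: $ddccc -> last char: c
  1: c$ddcc -> last char: c
  2: cc$ddc -> last char: c
  3: ccc$dd -> last char: d
  4: dccc$d -> last char: d
  5: ddccc$ -> last char: $


BWT = cccdd$


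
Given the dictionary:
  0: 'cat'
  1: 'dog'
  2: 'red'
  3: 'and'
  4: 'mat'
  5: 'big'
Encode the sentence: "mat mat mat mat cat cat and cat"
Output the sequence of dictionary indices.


Look up each word in the dictionary:
  'mat' -> 4
  'mat' -> 4
  'mat' -> 4
  'mat' -> 4
  'cat' -> 0
  'cat' -> 0
  'and' -> 3
  'cat' -> 0

Encoded: [4, 4, 4, 4, 0, 0, 3, 0]


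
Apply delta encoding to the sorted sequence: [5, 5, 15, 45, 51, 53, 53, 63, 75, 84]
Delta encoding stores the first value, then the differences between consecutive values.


First value: 5
Deltas:
  5 - 5 = 0
  15 - 5 = 10
  45 - 15 = 30
  51 - 45 = 6
  53 - 51 = 2
  53 - 53 = 0
  63 - 53 = 10
  75 - 63 = 12
  84 - 75 = 9


Delta encoded: [5, 0, 10, 30, 6, 2, 0, 10, 12, 9]


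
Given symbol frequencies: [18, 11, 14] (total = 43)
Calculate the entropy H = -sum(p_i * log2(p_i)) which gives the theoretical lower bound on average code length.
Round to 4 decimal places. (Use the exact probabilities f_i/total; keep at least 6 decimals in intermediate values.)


Per-symbol terms -p_i * log2(p_i) with p_i = f_i/43:
  p = 18/43 = 0.418605: log2(p) = -1.256340, -p*log2(p) = 0.525910
  p = 11/43 = 0.255814: log2(p) = -1.966833, -p*log2(p) = 0.503143
  p = 14/43 = 0.325581: log2(p) = -1.618910, -p*log2(p) = 0.527087
H = 0.525910 + 0.503143 + 0.527087 = 1.556140

H = 1.5561 bits/symbol


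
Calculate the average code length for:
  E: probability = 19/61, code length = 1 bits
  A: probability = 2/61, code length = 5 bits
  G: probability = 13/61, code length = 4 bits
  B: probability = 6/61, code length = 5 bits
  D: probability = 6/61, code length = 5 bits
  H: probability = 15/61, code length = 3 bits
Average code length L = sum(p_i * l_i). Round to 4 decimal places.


Weighted contributions p_i * l_i:
  E: (19/61) * 1 = 19/61
  A: (2/61) * 5 = 10/61
  G: (13/61) * 4 = 52/61
  B: (6/61) * 5 = 30/61
  D: (6/61) * 5 = 30/61
  H: (15/61) * 3 = 45/61
Sum = (19 + 10 + 52 + 30 + 30 + 45)/61 = 186/61

L = 186/61 = 3.0492 bits/symbol


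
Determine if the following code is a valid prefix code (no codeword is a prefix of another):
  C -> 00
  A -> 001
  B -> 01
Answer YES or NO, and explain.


Checking each pair (does one codeword prefix another?):
  C='00' vs A='001': prefix -- VIOLATION

NO -- this is NOT a valid prefix code. C (00) is a prefix of A (001).


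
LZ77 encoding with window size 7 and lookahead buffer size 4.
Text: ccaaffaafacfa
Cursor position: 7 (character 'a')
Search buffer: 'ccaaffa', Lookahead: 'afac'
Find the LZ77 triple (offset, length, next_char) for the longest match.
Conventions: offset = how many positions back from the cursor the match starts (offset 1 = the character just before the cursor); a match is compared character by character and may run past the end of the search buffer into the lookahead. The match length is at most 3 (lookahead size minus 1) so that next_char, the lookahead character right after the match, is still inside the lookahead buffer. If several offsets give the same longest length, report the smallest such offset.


Try each offset into the search buffer:
  offset=1 (pos 6, char 'a'): match length 1
  offset=2 (pos 5, char 'f'): match length 0
  offset=3 (pos 4, char 'f'): match length 0
  offset=4 (pos 3, char 'a'): match length 2
  offset=5 (pos 2, char 'a'): match length 1
  offset=6 (pos 1, char 'c'): match length 0
  offset=7 (pos 0, char 'c'): match length 0
Longest match has length 2 at offset 4.
next_char = character at position 7 + 2 = 9 -> 'a'

Best match: offset=4, length=2 (matching 'af' starting at position 3)
LZ77 triple: (4, 2, 'a')


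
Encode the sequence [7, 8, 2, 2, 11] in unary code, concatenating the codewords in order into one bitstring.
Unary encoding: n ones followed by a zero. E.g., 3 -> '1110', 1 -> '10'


Encode each number as n ones followed by a terminating 0:
  7 -> 11111110 (8 bits)
  8 -> 111111110 (9 bits)
  2 -> 110 (3 bits)
  2 -> 110 (3 bits)
  11 -> 111111111110 (12 bits)
Total length = 8 + 9 + 3 + 3 + 12 = 35 bits.

Unary([7, 8, 2, 2, 11]) = 11111110111111110110110111111111110 (35 bits)


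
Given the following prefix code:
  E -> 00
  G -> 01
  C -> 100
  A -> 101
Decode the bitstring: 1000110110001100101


Decoding step by step:
Bits 100 -> C
Bits 01 -> G
Bits 101 -> A
Bits 100 -> C
Bits 01 -> G
Bits 100 -> C
Bits 101 -> A


Decoded message: CGACGCA


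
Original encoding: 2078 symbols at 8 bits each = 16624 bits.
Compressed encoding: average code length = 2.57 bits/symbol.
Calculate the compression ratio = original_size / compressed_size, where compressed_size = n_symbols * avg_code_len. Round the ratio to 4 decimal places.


original_size = n_symbols * orig_bits = 2078 * 8 = 16624 bits
compressed_size = n_symbols * avg_code_len = 2078 * 2.57 = 5340.46 bits
ratio = original_size / compressed_size = 16624 / 5340.46 = 3.1128

Compression ratio = 3.1128


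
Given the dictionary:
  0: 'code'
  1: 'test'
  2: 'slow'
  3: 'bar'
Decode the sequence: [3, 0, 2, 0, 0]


Look up each index in the dictionary:
  3 -> 'bar'
  0 -> 'code'
  2 -> 'slow'
  0 -> 'code'
  0 -> 'code'

Decoded: "bar code slow code code"


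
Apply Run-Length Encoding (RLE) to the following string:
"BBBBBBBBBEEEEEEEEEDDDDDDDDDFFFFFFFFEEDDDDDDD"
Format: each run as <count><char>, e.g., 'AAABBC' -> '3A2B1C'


Scanning runs left to right:
  i=0: run of 'B' x 9 -> '9B'
  i=9: run of 'E' x 9 -> '9E'
  i=18: run of 'D' x 9 -> '9D'
  i=27: run of 'F' x 8 -> '8F'
  i=35: run of 'E' x 2 -> '2E'
  i=37: run of 'D' x 7 -> '7D'

RLE = 9B9E9D8F2E7D


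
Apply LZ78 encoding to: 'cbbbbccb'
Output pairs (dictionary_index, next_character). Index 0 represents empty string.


LZ78 encoding steps:
Dictionary: {0: ''}
Step 1: w='' (idx 0), next='c' -> output (0, 'c'), add 'c' as idx 1
Step 2: w='' (idx 0), next='b' -> output (0, 'b'), add 'b' as idx 2
Step 3: w='b' (idx 2), next='b' -> output (2, 'b'), add 'bb' as idx 3
Step 4: w='b' (idx 2), next='c' -> output (2, 'c'), add 'bc' as idx 4
Step 5: w='c' (idx 1), next='b' -> output (1, 'b'), add 'cb' as idx 5


Encoded: [(0, 'c'), (0, 'b'), (2, 'b'), (2, 'c'), (1, 'b')]


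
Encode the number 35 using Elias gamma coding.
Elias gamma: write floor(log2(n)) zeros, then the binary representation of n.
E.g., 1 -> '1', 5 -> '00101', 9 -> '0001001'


num_bits = floor(log2(35)) + 1 = 6
leading_zeros = num_bits - 1 = 5
binary(35) = 100011

Elias gamma(35) = '00000' + '100011' = 00000100011 (11 bits)


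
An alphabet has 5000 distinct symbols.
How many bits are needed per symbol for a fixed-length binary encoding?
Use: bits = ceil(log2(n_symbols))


log2(5000) = 12.2877
Bracket: 2^12 = 4096 < 5000 <= 2^13 = 8192
So ceil(log2(5000)) = 13

bits = ceil(log2(5000)) = ceil(12.2877) = 13 bits


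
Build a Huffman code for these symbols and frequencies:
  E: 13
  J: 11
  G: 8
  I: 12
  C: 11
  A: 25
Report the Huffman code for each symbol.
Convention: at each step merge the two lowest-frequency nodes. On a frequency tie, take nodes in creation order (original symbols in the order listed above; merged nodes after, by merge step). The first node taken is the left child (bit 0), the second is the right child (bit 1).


Huffman tree construction:
Step 1: Merge G(8) + J(11) = 19
Step 2: Merge C(11) + I(12) = 23
Step 3: Merge E(13) + (G+J)(19) = 32
Step 4: Merge (C+I)(23) + A(25) = 48
Step 5: Merge (E+(G+J))(32) + ((C+I)+A)(48) = 80
Read each symbol's code off the tree from the root (left child = 0, right child = 1).

Codes:
  E: 00 (length 2)
  J: 011 (length 3)
  G: 010 (length 3)
  I: 101 (length 3)
  C: 100 (length 3)
  A: 11 (length 2)
Average code length: 202/80 = 2.5250 bits/symbol


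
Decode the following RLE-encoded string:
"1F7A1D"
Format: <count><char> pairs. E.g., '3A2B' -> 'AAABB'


Expanding each <count><char> pair:
  1F -> 'F'
  7A -> 'AAAAAAA'
  1D -> 'D'

Decoded = FAAAAAAAD


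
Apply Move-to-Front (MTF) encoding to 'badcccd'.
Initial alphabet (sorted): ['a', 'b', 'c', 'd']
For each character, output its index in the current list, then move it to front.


MTF encoding:
'b': index 1 in ['a', 'b', 'c', 'd'] -> ['b', 'a', 'c', 'd']
'a': index 1 in ['b', 'a', 'c', 'd'] -> ['a', 'b', 'c', 'd']
'd': index 3 in ['a', 'b', 'c', 'd'] -> ['d', 'a', 'b', 'c']
'c': index 3 in ['d', 'a', 'b', 'c'] -> ['c', 'd', 'a', 'b']
'c': index 0 in ['c', 'd', 'a', 'b'] -> ['c', 'd', 'a', 'b']
'c': index 0 in ['c', 'd', 'a', 'b'] -> ['c', 'd', 'a', 'b']
'd': index 1 in ['c', 'd', 'a', 'b'] -> ['d', 'c', 'a', 'b']


Output: [1, 1, 3, 3, 0, 0, 1]


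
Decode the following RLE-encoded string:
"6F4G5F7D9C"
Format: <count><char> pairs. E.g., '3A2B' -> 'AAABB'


Expanding each <count><char> pair:
  6F -> 'FFFFFF'
  4G -> 'GGGG'
  5F -> 'FFFFF'
  7D -> 'DDDDDDD'
  9C -> 'CCCCCCCCC'

Decoded = FFFFFFGGGGFFFFFDDDDDDDCCCCCCCCC


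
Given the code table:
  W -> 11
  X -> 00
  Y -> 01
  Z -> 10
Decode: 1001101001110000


Decoding:
10 -> Z
01 -> Y
10 -> Z
10 -> Z
01 -> Y
11 -> W
00 -> X
00 -> X


Result: ZYZZYWXX


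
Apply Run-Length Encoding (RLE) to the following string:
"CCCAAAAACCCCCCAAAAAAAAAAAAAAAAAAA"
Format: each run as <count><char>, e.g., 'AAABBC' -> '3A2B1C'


Scanning runs left to right:
  i=0: run of 'C' x 3 -> '3C'
  i=3: run of 'A' x 5 -> '5A'
  i=8: run of 'C' x 6 -> '6C'
  i=14: run of 'A' x 19 -> '19A'

RLE = 3C5A6C19A


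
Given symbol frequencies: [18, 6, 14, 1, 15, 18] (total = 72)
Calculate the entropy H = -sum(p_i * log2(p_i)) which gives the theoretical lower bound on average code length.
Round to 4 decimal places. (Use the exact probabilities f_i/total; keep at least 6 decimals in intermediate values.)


Per-symbol terms -p_i * log2(p_i) with p_i = f_i/72:
  p = 18/72 = 0.250000: log2(p) = -2.000000, -p*log2(p) = 0.500000
  p = 6/72 = 0.083333: log2(p) = -3.584963, -p*log2(p) = 0.298747
  p = 14/72 = 0.194444: log2(p) = -2.362570, -p*log2(p) = 0.459389
  p = 1/72 = 0.013889: log2(p) = -6.169925, -p*log2(p) = 0.085693
  p = 15/72 = 0.208333: log2(p) = -2.263034, -p*log2(p) = 0.471466
  p = 18/72 = 0.250000: log2(p) = -2.000000, -p*log2(p) = 0.500000
H = 0.500000 + 0.298747 + 0.459389 + 0.085693 + 0.471466 + 0.500000 = 2.315295

H = 2.3153 bits/symbol


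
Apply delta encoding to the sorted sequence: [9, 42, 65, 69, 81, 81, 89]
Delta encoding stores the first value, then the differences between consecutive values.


First value: 9
Deltas:
  42 - 9 = 33
  65 - 42 = 23
  69 - 65 = 4
  81 - 69 = 12
  81 - 81 = 0
  89 - 81 = 8


Delta encoded: [9, 33, 23, 4, 12, 0, 8]


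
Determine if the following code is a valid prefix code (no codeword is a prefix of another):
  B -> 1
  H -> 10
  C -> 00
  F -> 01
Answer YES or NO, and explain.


Checking each pair (does one codeword prefix another?):
  B='1' vs H='10': prefix -- VIOLATION

NO -- this is NOT a valid prefix code. B (1) is a prefix of H (10).


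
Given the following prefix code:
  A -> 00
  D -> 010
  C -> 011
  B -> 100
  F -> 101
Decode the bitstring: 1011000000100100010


Decoding step by step:
Bits 101 -> F
Bits 100 -> B
Bits 00 -> A
Bits 00 -> A
Bits 100 -> B
Bits 100 -> B
Bits 010 -> D


Decoded message: FBAABBD


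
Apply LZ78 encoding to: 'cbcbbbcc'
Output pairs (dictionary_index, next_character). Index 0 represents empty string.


LZ78 encoding steps:
Dictionary: {0: ''}
Step 1: w='' (idx 0), next='c' -> output (0, 'c'), add 'c' as idx 1
Step 2: w='' (idx 0), next='b' -> output (0, 'b'), add 'b' as idx 2
Step 3: w='c' (idx 1), next='b' -> output (1, 'b'), add 'cb' as idx 3
Step 4: w='b' (idx 2), next='b' -> output (2, 'b'), add 'bb' as idx 4
Step 5: w='c' (idx 1), next='c' -> output (1, 'c'), add 'cc' as idx 5


Encoded: [(0, 'c'), (0, 'b'), (1, 'b'), (2, 'b'), (1, 'c')]


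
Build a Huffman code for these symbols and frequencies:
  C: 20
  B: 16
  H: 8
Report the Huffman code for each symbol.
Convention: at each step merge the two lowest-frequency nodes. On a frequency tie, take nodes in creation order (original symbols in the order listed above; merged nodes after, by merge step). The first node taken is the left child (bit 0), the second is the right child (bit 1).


Huffman tree construction:
Step 1: Merge H(8) + B(16) = 24
Step 2: Merge C(20) + (H+B)(24) = 44
Read each symbol's code off the tree from the root (left child = 0, right child = 1).

Codes:
  C: 0 (length 1)
  B: 11 (length 2)
  H: 10 (length 2)
Average code length: 68/44 = 1.5455 bits/symbol


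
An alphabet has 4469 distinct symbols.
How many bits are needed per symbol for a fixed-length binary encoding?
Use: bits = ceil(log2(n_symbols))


log2(4469) = 12.1257
Bracket: 2^12 = 4096 < 4469 <= 2^13 = 8192
So ceil(log2(4469)) = 13

bits = ceil(log2(4469)) = ceil(12.1257) = 13 bits


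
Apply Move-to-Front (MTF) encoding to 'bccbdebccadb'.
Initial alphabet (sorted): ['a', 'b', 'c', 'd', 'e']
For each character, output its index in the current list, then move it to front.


MTF encoding:
'b': index 1 in ['a', 'b', 'c', 'd', 'e'] -> ['b', 'a', 'c', 'd', 'e']
'c': index 2 in ['b', 'a', 'c', 'd', 'e'] -> ['c', 'b', 'a', 'd', 'e']
'c': index 0 in ['c', 'b', 'a', 'd', 'e'] -> ['c', 'b', 'a', 'd', 'e']
'b': index 1 in ['c', 'b', 'a', 'd', 'e'] -> ['b', 'c', 'a', 'd', 'e']
'd': index 3 in ['b', 'c', 'a', 'd', 'e'] -> ['d', 'b', 'c', 'a', 'e']
'e': index 4 in ['d', 'b', 'c', 'a', 'e'] -> ['e', 'd', 'b', 'c', 'a']
'b': index 2 in ['e', 'd', 'b', 'c', 'a'] -> ['b', 'e', 'd', 'c', 'a']
'c': index 3 in ['b', 'e', 'd', 'c', 'a'] -> ['c', 'b', 'e', 'd', 'a']
'c': index 0 in ['c', 'b', 'e', 'd', 'a'] -> ['c', 'b', 'e', 'd', 'a']
'a': index 4 in ['c', 'b', 'e', 'd', 'a'] -> ['a', 'c', 'b', 'e', 'd']
'd': index 4 in ['a', 'c', 'b', 'e', 'd'] -> ['d', 'a', 'c', 'b', 'e']
'b': index 3 in ['d', 'a', 'c', 'b', 'e'] -> ['b', 'd', 'a', 'c', 'e']


Output: [1, 2, 0, 1, 3, 4, 2, 3, 0, 4, 4, 3]


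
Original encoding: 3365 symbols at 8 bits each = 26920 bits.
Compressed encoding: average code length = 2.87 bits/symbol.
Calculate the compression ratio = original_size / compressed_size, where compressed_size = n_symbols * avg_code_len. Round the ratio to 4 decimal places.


original_size = n_symbols * orig_bits = 3365 * 8 = 26920 bits
compressed_size = n_symbols * avg_code_len = 3365 * 2.87 = 9657.55 bits
ratio = original_size / compressed_size = 26920 / 9657.55 = 2.7875

Compression ratio = 2.7875


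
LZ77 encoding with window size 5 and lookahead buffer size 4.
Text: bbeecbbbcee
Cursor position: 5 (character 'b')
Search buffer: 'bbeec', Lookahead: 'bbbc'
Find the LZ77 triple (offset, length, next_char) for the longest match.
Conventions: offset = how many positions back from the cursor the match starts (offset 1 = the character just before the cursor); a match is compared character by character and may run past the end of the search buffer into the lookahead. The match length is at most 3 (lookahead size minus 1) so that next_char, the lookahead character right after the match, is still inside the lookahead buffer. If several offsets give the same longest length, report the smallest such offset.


Try each offset into the search buffer:
  offset=1 (pos 4, char 'c'): match length 0
  offset=2 (pos 3, char 'e'): match length 0
  offset=3 (pos 2, char 'e'): match length 0
  offset=4 (pos 1, char 'b'): match length 1
  offset=5 (pos 0, char 'b'): match length 2
Longest match has length 2 at offset 5.
next_char = character at position 5 + 2 = 7 -> 'b'

Best match: offset=5, length=2 (matching 'bb' starting at position 0)
LZ77 triple: (5, 2, 'b')


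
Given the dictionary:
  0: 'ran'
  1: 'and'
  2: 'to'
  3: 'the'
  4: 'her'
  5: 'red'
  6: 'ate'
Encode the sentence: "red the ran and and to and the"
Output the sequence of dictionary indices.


Look up each word in the dictionary:
  'red' -> 5
  'the' -> 3
  'ran' -> 0
  'and' -> 1
  'and' -> 1
  'to' -> 2
  'and' -> 1
  'the' -> 3

Encoded: [5, 3, 0, 1, 1, 2, 1, 3]


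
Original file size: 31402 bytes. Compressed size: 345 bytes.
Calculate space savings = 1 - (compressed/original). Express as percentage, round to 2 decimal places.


ratio = compressed/original = 345/31402 = 0.010987
savings = 1 - ratio = 1 - 0.010987 = 0.989013
as a percentage: 0.989013 * 100 = 98.9%

Space savings = 1 - 345/31402 = 98.9%


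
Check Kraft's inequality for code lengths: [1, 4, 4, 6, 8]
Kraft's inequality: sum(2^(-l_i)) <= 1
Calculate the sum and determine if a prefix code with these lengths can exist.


Sum = 2^(-1) + 2^(-4) + 2^(-4) + 2^(-6) + 2^(-8)
    = 0.5 + 0.0625 + 0.0625 + 0.015625 + 0.00390625
    = 165/256 = 0.64453125
Since 0.64453125 <= 1, Kraft's inequality IS satisfied.
A prefix code with these lengths CAN exist.

Kraft sum = 0.64453125. Satisfied.


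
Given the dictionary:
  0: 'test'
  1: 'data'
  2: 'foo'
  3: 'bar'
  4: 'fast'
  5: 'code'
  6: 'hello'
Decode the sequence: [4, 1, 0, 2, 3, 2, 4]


Look up each index in the dictionary:
  4 -> 'fast'
  1 -> 'data'
  0 -> 'test'
  2 -> 'foo'
  3 -> 'bar'
  2 -> 'foo'
  4 -> 'fast'

Decoded: "fast data test foo bar foo fast"


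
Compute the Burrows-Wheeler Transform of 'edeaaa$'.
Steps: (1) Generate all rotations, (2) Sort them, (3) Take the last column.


Rotations (sorted):
  0: $edeaaa -> last char: a
  1: a$edeaa -> last char: a
  2: aa$edea -> last char: a
  3: aaa$ede -> last char: e
  4: deaaa$e -> last char: e
  5: eaaa$ed -> last char: d
  6: edeaaa$ -> last char: $


BWT = aaaeed$


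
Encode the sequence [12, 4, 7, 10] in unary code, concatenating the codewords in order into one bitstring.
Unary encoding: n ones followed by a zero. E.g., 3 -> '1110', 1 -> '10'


Encode each number as n ones followed by a terminating 0:
  12 -> 1111111111110 (13 bits)
  4 -> 11110 (5 bits)
  7 -> 11111110 (8 bits)
  10 -> 11111111110 (11 bits)
Total length = 13 + 5 + 8 + 11 = 37 bits.

Unary([12, 4, 7, 10]) = 1111111111110111101111111011111111110 (37 bits)


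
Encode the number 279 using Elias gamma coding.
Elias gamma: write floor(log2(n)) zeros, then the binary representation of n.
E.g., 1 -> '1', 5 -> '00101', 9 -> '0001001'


num_bits = floor(log2(279)) + 1 = 9
leading_zeros = num_bits - 1 = 8
binary(279) = 100010111

Elias gamma(279) = '00000000' + '100010111' = 00000000100010111 (17 bits)


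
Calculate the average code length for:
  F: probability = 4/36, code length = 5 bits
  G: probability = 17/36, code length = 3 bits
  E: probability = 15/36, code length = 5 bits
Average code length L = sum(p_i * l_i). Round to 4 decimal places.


Weighted contributions p_i * l_i:
  F: (4/36) * 5 = 20/36
  G: (17/36) * 3 = 51/36
  E: (15/36) * 5 = 75/36
Sum = (20 + 51 + 75)/36 = 146/36

L = 146/36 = 4.0556 bits/symbol


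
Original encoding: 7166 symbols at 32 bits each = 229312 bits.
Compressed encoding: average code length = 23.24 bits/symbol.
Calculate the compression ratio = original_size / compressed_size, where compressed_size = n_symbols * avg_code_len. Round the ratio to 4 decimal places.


original_size = n_symbols * orig_bits = 7166 * 32 = 229312 bits
compressed_size = n_symbols * avg_code_len = 7166 * 23.24 = 166537.84 bits
ratio = original_size / compressed_size = 229312 / 166537.84 = 1.3769

Compression ratio = 1.3769


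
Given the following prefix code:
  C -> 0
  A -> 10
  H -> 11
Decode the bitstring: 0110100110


Decoding step by step:
Bits 0 -> C
Bits 11 -> H
Bits 0 -> C
Bits 10 -> A
Bits 0 -> C
Bits 11 -> H
Bits 0 -> C


Decoded message: CHCACHC


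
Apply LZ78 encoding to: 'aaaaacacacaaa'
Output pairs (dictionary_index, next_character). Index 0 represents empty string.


LZ78 encoding steps:
Dictionary: {0: ''}
Step 1: w='' (idx 0), next='a' -> output (0, 'a'), add 'a' as idx 1
Step 2: w='a' (idx 1), next='a' -> output (1, 'a'), add 'aa' as idx 2
Step 3: w='aa' (idx 2), next='c' -> output (2, 'c'), add 'aac' as idx 3
Step 4: w='a' (idx 1), next='c' -> output (1, 'c'), add 'ac' as idx 4
Step 5: w='ac' (idx 4), next='a' -> output (4, 'a'), add 'aca' as idx 5
Step 6: w='aa' (idx 2), end of input -> output (2, '')


Encoded: [(0, 'a'), (1, 'a'), (2, 'c'), (1, 'c'), (4, 'a'), (2, '')]


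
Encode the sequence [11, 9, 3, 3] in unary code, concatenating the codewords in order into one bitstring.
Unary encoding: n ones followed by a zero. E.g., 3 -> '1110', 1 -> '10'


Encode each number as n ones followed by a terminating 0:
  11 -> 111111111110 (12 bits)
  9 -> 1111111110 (10 bits)
  3 -> 1110 (4 bits)
  3 -> 1110 (4 bits)
Total length = 12 + 10 + 4 + 4 = 30 bits.

Unary([11, 9, 3, 3]) = 111111111110111111111011101110 (30 bits)


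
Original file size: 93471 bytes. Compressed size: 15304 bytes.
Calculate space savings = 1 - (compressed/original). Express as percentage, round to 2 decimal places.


ratio = compressed/original = 15304/93471 = 0.16373
savings = 1 - ratio = 1 - 0.16373 = 0.83627
as a percentage: 0.83627 * 100 = 83.63%

Space savings = 1 - 15304/93471 = 83.63%


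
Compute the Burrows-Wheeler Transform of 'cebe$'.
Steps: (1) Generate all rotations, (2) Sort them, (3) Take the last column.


Rotations (sorted):
  0: $cebe -> last char: e
  1: be$ce -> last char: e
  2: cebe$ -> last char: $
  3: e$ceb -> last char: b
  4: ebe$c -> last char: c


BWT = ee$bc


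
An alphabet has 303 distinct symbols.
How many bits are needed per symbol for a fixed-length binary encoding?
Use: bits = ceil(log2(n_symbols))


log2(303) = 8.2432
Bracket: 2^8 = 256 < 303 <= 2^9 = 512
So ceil(log2(303)) = 9

bits = ceil(log2(303)) = ceil(8.2432) = 9 bits


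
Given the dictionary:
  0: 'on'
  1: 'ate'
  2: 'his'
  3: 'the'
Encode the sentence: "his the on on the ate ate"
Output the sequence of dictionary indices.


Look up each word in the dictionary:
  'his' -> 2
  'the' -> 3
  'on' -> 0
  'on' -> 0
  'the' -> 3
  'ate' -> 1
  'ate' -> 1

Encoded: [2, 3, 0, 0, 3, 1, 1]


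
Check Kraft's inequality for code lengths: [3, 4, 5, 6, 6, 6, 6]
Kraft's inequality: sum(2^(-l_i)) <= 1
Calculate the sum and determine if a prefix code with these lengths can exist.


Sum = 2^(-3) + 2^(-4) + 2^(-5) + 2^(-6) + 2^(-6) + 2^(-6) + 2^(-6)
    = 0.125 + 0.0625 + 0.03125 + 0.015625 + 0.015625 + 0.015625 + 0.015625
    = 18/64 = 0.28125
Since 0.28125 <= 1, Kraft's inequality IS satisfied.
A prefix code with these lengths CAN exist.

Kraft sum = 0.28125. Satisfied.


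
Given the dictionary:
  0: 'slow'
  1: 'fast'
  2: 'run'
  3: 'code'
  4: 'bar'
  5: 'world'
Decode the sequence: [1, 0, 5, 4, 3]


Look up each index in the dictionary:
  1 -> 'fast'
  0 -> 'slow'
  5 -> 'world'
  4 -> 'bar'
  3 -> 'code'

Decoded: "fast slow world bar code"


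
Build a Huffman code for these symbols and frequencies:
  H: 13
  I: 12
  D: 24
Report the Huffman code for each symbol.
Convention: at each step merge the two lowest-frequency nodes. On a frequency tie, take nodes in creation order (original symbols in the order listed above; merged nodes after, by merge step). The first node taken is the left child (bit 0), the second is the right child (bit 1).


Huffman tree construction:
Step 1: Merge I(12) + H(13) = 25
Step 2: Merge D(24) + (I+H)(25) = 49
Read each symbol's code off the tree from the root (left child = 0, right child = 1).

Codes:
  H: 11 (length 2)
  I: 10 (length 2)
  D: 0 (length 1)
Average code length: 74/49 = 1.5102 bits/symbol


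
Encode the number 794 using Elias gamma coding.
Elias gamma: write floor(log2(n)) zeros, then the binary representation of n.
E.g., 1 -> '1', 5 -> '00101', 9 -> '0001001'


num_bits = floor(log2(794)) + 1 = 10
leading_zeros = num_bits - 1 = 9
binary(794) = 1100011010

Elias gamma(794) = '000000000' + '1100011010' = 0000000001100011010 (19 bits)


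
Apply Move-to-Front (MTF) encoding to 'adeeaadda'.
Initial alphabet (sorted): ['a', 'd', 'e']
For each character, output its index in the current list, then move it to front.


MTF encoding:
'a': index 0 in ['a', 'd', 'e'] -> ['a', 'd', 'e']
'd': index 1 in ['a', 'd', 'e'] -> ['d', 'a', 'e']
'e': index 2 in ['d', 'a', 'e'] -> ['e', 'd', 'a']
'e': index 0 in ['e', 'd', 'a'] -> ['e', 'd', 'a']
'a': index 2 in ['e', 'd', 'a'] -> ['a', 'e', 'd']
'a': index 0 in ['a', 'e', 'd'] -> ['a', 'e', 'd']
'd': index 2 in ['a', 'e', 'd'] -> ['d', 'a', 'e']
'd': index 0 in ['d', 'a', 'e'] -> ['d', 'a', 'e']
'a': index 1 in ['d', 'a', 'e'] -> ['a', 'd', 'e']


Output: [0, 1, 2, 0, 2, 0, 2, 0, 1]


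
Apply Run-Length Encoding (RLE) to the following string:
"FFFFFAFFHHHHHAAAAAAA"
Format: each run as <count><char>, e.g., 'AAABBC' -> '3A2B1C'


Scanning runs left to right:
  i=0: run of 'F' x 5 -> '5F'
  i=5: run of 'A' x 1 -> '1A'
  i=6: run of 'F' x 2 -> '2F'
  i=8: run of 'H' x 5 -> '5H'
  i=13: run of 'A' x 7 -> '7A'

RLE = 5F1A2F5H7A


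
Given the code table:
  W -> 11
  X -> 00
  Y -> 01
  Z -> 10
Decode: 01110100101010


Decoding:
01 -> Y
11 -> W
01 -> Y
00 -> X
10 -> Z
10 -> Z
10 -> Z


Result: YWYXZZZ


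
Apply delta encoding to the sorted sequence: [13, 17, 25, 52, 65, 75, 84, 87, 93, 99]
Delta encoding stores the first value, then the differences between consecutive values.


First value: 13
Deltas:
  17 - 13 = 4
  25 - 17 = 8
  52 - 25 = 27
  65 - 52 = 13
  75 - 65 = 10
  84 - 75 = 9
  87 - 84 = 3
  93 - 87 = 6
  99 - 93 = 6


Delta encoded: [13, 4, 8, 27, 13, 10, 9, 3, 6, 6]


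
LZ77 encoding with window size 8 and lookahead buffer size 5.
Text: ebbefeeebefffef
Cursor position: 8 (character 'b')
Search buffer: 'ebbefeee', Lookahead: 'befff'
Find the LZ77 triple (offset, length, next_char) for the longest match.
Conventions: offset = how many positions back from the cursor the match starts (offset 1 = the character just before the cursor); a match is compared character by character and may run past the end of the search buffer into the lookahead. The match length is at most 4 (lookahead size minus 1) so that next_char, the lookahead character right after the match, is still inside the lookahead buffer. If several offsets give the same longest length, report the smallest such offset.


Try each offset into the search buffer:
  offset=1 (pos 7, char 'e'): match length 0
  offset=2 (pos 6, char 'e'): match length 0
  offset=3 (pos 5, char 'e'): match length 0
  offset=4 (pos 4, char 'f'): match length 0
  offset=5 (pos 3, char 'e'): match length 0
  offset=6 (pos 2, char 'b'): match length 3
  offset=7 (pos 1, char 'b'): match length 1
  offset=8 (pos 0, char 'e'): match length 0
Longest match has length 3 at offset 6.
next_char = character at position 8 + 3 = 11 -> 'f'

Best match: offset=6, length=3 (matching 'bef' starting at position 2)
LZ77 triple: (6, 3, 'f')


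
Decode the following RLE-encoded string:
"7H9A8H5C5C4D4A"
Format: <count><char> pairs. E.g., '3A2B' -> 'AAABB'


Expanding each <count><char> pair:
  7H -> 'HHHHHHH'
  9A -> 'AAAAAAAAA'
  8H -> 'HHHHHHHH'
  5C -> 'CCCCC'
  5C -> 'CCCCC'
  4D -> 'DDDD'
  4A -> 'AAAA'

Decoded = HHHHHHHAAAAAAAAAHHHHHHHHCCCCCCCCCCDDDDAAAA


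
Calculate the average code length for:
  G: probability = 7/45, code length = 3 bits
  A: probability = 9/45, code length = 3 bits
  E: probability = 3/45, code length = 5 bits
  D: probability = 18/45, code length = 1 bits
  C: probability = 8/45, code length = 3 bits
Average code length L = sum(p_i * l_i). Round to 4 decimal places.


Weighted contributions p_i * l_i:
  G: (7/45) * 3 = 21/45
  A: (9/45) * 3 = 27/45
  E: (3/45) * 5 = 15/45
  D: (18/45) * 1 = 18/45
  C: (8/45) * 3 = 24/45
Sum = (21 + 27 + 15 + 18 + 24)/45 = 105/45

L = 105/45 = 2.3333 bits/symbol


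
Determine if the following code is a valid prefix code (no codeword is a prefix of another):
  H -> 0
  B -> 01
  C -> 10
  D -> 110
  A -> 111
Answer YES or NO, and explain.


Checking each pair (does one codeword prefix another?):
  H='0' vs B='01': prefix -- VIOLATION

NO -- this is NOT a valid prefix code. H (0) is a prefix of B (01).


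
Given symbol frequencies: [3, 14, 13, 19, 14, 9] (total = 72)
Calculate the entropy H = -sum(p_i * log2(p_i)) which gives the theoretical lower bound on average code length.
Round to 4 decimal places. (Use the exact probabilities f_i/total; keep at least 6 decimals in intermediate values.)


Per-symbol terms -p_i * log2(p_i) with p_i = f_i/72:
  p = 3/72 = 0.041667: log2(p) = -4.584963, -p*log2(p) = 0.191040
  p = 14/72 = 0.194444: log2(p) = -2.362570, -p*log2(p) = 0.459389
  p = 13/72 = 0.180556: log2(p) = -2.469485, -p*log2(p) = 0.445879
  p = 19/72 = 0.263889: log2(p) = -1.921997, -p*log2(p) = 0.507194
  p = 14/72 = 0.194444: log2(p) = -2.362570, -p*log2(p) = 0.459389
  p = 9/72 = 0.125000: log2(p) = -3.000000, -p*log2(p) = 0.375000
H = 0.191040 + 0.459389 + 0.445879 + 0.507194 + 0.459389 + 0.375000 = 2.437891

H = 2.4379 bits/symbol


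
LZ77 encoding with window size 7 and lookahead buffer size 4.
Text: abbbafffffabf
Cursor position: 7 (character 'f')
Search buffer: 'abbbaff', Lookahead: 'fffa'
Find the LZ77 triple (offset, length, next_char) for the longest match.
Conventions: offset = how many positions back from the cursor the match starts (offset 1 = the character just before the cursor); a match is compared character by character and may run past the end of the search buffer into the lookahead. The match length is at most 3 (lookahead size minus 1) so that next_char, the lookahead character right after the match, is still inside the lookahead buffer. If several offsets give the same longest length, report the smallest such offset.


Try each offset into the search buffer:
  offset=1 (pos 6, char 'f'): match length 3
  offset=2 (pos 5, char 'f'): match length 3
  offset=3 (pos 4, char 'a'): match length 0
  offset=4 (pos 3, char 'b'): match length 0
  offset=5 (pos 2, char 'b'): match length 0
  offset=6 (pos 1, char 'b'): match length 0
  offset=7 (pos 0, char 'a'): match length 0
Longest match has length 3, found at offsets 1, 2; take the smallest, offset 1.
next_char = character at position 7 + 3 = 10 -> 'a'

Best match: offset=1, length=3 (matching 'fff' starting at position 6)
LZ77 triple: (1, 3, 'a')


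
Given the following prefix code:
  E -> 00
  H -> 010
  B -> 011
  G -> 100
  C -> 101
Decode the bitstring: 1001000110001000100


Decoding step by step:
Bits 100 -> G
Bits 100 -> G
Bits 011 -> B
Bits 00 -> E
Bits 010 -> H
Bits 00 -> E
Bits 100 -> G


Decoded message: GGBEHEG


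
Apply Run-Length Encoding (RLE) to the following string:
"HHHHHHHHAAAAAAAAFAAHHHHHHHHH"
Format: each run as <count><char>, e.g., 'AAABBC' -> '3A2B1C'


Scanning runs left to right:
  i=0: run of 'H' x 8 -> '8H'
  i=8: run of 'A' x 8 -> '8A'
  i=16: run of 'F' x 1 -> '1F'
  i=17: run of 'A' x 2 -> '2A'
  i=19: run of 'H' x 9 -> '9H'

RLE = 8H8A1F2A9H


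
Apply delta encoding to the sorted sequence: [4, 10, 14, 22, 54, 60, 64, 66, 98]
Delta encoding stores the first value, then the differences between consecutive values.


First value: 4
Deltas:
  10 - 4 = 6
  14 - 10 = 4
  22 - 14 = 8
  54 - 22 = 32
  60 - 54 = 6
  64 - 60 = 4
  66 - 64 = 2
  98 - 66 = 32


Delta encoded: [4, 6, 4, 8, 32, 6, 4, 2, 32]


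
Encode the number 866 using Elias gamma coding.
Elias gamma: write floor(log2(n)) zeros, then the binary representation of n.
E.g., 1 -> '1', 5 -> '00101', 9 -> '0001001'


num_bits = floor(log2(866)) + 1 = 10
leading_zeros = num_bits - 1 = 9
binary(866) = 1101100010

Elias gamma(866) = '000000000' + '1101100010' = 0000000001101100010 (19 bits)


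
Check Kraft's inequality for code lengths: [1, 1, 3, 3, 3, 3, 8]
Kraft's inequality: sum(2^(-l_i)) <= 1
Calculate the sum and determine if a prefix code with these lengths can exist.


Sum = 2^(-1) + 2^(-1) + 2^(-3) + 2^(-3) + 2^(-3) + 2^(-3) + 2^(-8)
    = 0.5 + 0.5 + 0.125 + 0.125 + 0.125 + 0.125 + 0.00390625
    = 385/256 = 1.50390625
Since 1.50390625 > 1, Kraft's inequality is NOT satisfied.
A prefix code with these lengths CANNOT exist.

Kraft sum = 1.50390625. Not satisfied.


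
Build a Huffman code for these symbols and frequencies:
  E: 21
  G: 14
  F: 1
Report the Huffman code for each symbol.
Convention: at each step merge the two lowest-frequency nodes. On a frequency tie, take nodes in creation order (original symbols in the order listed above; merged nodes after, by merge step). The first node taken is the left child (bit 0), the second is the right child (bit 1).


Huffman tree construction:
Step 1: Merge F(1) + G(14) = 15
Step 2: Merge (F+G)(15) + E(21) = 36
Read each symbol's code off the tree from the root (left child = 0, right child = 1).

Codes:
  E: 1 (length 1)
  G: 01 (length 2)
  F: 00 (length 2)
Average code length: 51/36 = 1.4167 bits/symbol
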